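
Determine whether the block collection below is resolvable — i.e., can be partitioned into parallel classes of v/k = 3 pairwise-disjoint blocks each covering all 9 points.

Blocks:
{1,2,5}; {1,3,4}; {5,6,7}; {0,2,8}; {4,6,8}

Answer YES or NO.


v = 9, block size k = 3, number of blocks = 5.
For resolvability, blocks must partition into parallel classes of size v/k = 3.
Total blocks must therefore be a multiple of 3: 5 = 3·1 + 2 ⇒ not divisible ✗.
Resolvable? NO.

NO


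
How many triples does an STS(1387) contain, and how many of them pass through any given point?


An STS(v) is a 2-(v, 3, 1) BIBD: block size k = 3, λ = 1.
Replication: r(k − 1) = λ(v − 1) ⇒ r·2 = 1387 − 1 = 1386 ⇒ r = 693.
Block count: bk = vr ⇒ b·3 = 1387·693 = 961191 ⇒ b = 320397.
(Check via b = v(v − 1)/6 = 1387·1386/6 = 1922382/6 = 320397.)

r = 693, b = 320397.


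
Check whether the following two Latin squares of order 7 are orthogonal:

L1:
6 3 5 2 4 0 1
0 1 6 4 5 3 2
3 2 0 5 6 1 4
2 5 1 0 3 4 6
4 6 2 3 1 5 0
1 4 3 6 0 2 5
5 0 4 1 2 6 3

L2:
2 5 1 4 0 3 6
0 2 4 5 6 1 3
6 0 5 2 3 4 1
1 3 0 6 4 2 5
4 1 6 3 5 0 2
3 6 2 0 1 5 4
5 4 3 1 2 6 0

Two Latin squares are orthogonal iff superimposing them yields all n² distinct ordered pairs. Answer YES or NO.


Form the n² = 49 superimposed pairs (L1[i][j], L2[i][j]), row by row (rows and columns indexed from 0):
row 0: (6,2) (3,5) (5,1) (2,4) (4,0) (0,3) (1,6)
row 1: (0,0) (1,2) (6,4) (4,5) (5,6) (3,1) (2,3)
row 2: (3,6) (2,0) (0,5) (5,2) (6,3) (1,4) (4,1)
row 3: (2,1) (5,3) (1,0) (0,6) (3,4) (4,2) (6,5)
row 4: (4,4) (6,1) (2,6) (3,3) (1,5) (5,0) (0,2)
row 5: (1,3) (4,6) (3,2) (6,0) (0,1) (2,5) (5,4)
row 6: (5,5) (0,4) (4,3) (1,1) (2,2) (6,6) (3,0)
Orthogonality requires all 49 pairs distinct.
Check by first coordinate: for each symbol s of L1, list the L2 entries in the n cells where L1 = s; they must all differ.
  L1 = 0: L2 entries (in reading order) 3, 0, 5, 6, 2, 1, 4 — all 7 distinct ✓
  L1 = 1: L2 entries (in reading order) 6, 2, 4, 0, 5, 3, 1 — all 7 distinct ✓
  L1 = 2: L2 entries (in reading order) 4, 3, 0, 1, 6, 5, 2 — all 7 distinct ✓
  L1 = 3: L2 entries (in reading order) 5, 1, 6, 4, 3, 2, 0 — all 7 distinct ✓
  L1 = 4: L2 entries (in reading order) 0, 5, 1, 2, 4, 6, 3 — all 7 distinct ✓
  L1 = 5: L2 entries (in reading order) 1, 6, 2, 3, 0, 4, 5 — all 7 distinct ✓
  L1 = 6: L2 entries (in reading order) 2, 4, 3, 5, 1, 0, 6 — all 7 distinct ✓
Every symbol of L1 meets every symbol of L2 exactly once, so all 49 pairs are distinct (49 of 49).
Conclusion: YES.

YES


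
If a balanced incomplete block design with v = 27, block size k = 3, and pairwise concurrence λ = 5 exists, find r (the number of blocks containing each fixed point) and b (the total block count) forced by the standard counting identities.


Any 2-(v, k, λ) BIBD satisfies two necessary conditions:
  (i)  Each point sits in r blocks, and counting incidences through any fixed point gives r(k − 1) = λ(v − 1), so r = λ(v − 1)/(k − 1).
  (ii) Total incidences bk = vr, so b = vr/k.
Step 1: r = λ(v − 1)/(k − 1) = 5·(27 − 1)/(3 − 1) = 5·26/2 = 130/2 = 65.
Step 2: b = vr/k = 27·65/3 = 1755/3 = 585.
Check integrality: r = 65 ∈ Z ✓, b = 585 ∈ Z ✓.
(These identities are necessary conditions: they determine r and b for any design with these parameters, but do not by themselves prove that one exists.)

r = 65, b = 585.


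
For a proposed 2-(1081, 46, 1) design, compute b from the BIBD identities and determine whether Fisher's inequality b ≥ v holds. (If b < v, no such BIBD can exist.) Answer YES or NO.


b = λv(v − 1)/(k(k − 1)) = 1·1081·1080/(46·45) = 1167480/2070 = 564.
Compare with v = 1081: b < v, so Fisher's inequality fails.

NO


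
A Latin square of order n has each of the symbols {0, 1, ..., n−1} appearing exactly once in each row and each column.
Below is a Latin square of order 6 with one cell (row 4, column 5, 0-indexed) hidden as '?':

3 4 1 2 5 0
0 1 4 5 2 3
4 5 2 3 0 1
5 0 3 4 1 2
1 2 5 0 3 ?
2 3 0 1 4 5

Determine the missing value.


Row 4 contains symbols [0, 1, 2, 3, 5] — missing [4].
Column 5 contains symbols [0, 1, 2, 3, 5] — missing [4].
The missing symbol must appear in both missing sets; intersection = [4].
Therefore the hidden value is 4.

Missing value = 4.


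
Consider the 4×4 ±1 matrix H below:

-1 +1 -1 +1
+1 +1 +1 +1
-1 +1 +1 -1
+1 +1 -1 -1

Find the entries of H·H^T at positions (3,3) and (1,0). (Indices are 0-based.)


Row 0 of H: [-1, 1, -1, 1].
Row 1 of H: [1, 1, 1, 1].
Row 3 of H: [1, 1, -1, -1].
(H·H^T)[3][3] = Σ_j H[3][j]·H[3][j] = (1)² + (1)² + (-1)² + (-1)² = 1 + 1 + 1 + 1 = 4.
(H·H^T)[1][0] = Σ_j H[1][j]·H[0][j] = (1)·(-1) + (1)·(1) + (1)·(-1) + (1)·(1) = -1 + 1 + -1 + 1 = 0.
So rows 1 and 0 are orthogonal; the diagonal entry equals n = 4.

(3,3) entry = 4; (1,0) entry = 0.


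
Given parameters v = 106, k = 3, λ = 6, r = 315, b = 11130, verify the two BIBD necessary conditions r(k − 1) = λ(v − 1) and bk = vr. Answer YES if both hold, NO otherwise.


Condition (i): r(k − 1) = 315·2 = 630; λ(v − 1) = 6·105 = 630. Match? YES.
Condition (ii): bk = 11130·3 = 33390; vr = 106·315 = 33390. Match? YES.
Both conditions hold? YES.

YES


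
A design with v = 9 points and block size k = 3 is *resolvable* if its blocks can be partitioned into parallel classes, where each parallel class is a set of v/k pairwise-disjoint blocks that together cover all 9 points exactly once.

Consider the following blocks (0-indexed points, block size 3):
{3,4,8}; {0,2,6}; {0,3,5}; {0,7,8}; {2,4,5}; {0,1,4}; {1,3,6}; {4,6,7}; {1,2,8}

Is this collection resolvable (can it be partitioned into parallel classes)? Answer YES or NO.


v = 9, block size k = 3, number of blocks = 9.
For resolvability, blocks must partition into parallel classes of size v/k = 3.
Total blocks must therefore be a multiple of 3: 9 = 3·3 + 0 ⇒ divisible ✓.
Consider block {3,4,8}. The only other block(s) in the collection disjoint from it are {0,2,6} — just 1 block(s). Any parallel class containing {3,4,8} would need 2 other blocks each disjoint from it, so no parallel class of size 3 can contain {3,4,8}.
Since every block must belong to some parallel class in a resolution, the collection cannot be partitioned into parallel classes.
Resolvable? NO.

NO


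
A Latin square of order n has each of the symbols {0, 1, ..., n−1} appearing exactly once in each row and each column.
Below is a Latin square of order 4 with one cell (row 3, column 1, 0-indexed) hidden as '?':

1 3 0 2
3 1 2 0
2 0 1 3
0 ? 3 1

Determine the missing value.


Row 3 contains symbols [0, 1, 3] — missing [2].
Column 1 contains symbols [0, 1, 3] — missing [2].
The missing symbol must appear in both missing sets; intersection = [2].
Therefore the hidden value is 2.

Missing value = 2.


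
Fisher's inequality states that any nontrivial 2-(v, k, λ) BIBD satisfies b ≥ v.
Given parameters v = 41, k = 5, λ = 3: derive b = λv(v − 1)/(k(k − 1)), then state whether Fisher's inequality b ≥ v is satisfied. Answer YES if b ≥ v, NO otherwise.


b = λv(v − 1)/(k(k − 1)) = 3·41·40/(5·4) = 4920/20 = 246.
Compare with v = 41: b ≥ v, so Fisher's inequality holds.

YES


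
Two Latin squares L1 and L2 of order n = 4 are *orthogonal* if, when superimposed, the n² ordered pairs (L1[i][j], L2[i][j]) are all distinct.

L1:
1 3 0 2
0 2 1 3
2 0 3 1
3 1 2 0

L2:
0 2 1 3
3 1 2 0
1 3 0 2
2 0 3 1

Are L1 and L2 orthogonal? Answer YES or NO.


Form the n² = 16 superimposed pairs (L1[i][j], L2[i][j]), row by row (rows and columns indexed from 0):
row 0: (1,0) (3,2) (0,1) (2,3)
row 1: (0,3) (2,1) (1,2) (3,0)
row 2: (2,1) (0,3) (3,0) (1,2)
row 3: (3,2) (1,0) (2,3) (0,1)
Orthogonality requires all 16 pairs distinct.
But the pair (2,1) repeats: cell (1,1) has L1 = 2, L2 = 1, and cell (2,0) has L1 = 2, L2 = 1.
A repeated pair means some other pair never occurs (only 8 distinct pairs out of 16), so the squares are not orthogonal.
Conclusion: NO.

NO


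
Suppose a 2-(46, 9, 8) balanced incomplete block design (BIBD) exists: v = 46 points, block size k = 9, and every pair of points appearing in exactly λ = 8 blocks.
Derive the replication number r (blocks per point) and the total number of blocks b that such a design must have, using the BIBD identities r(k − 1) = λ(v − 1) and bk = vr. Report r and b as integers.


Any 2-(v, k, λ) BIBD satisfies two necessary conditions:
  (i)  Each point sits in r blocks, and counting incidences through any fixed point gives r(k − 1) = λ(v − 1), so r = λ(v − 1)/(k − 1).
  (ii) Total incidences bk = vr, so b = vr/k.
Step 1: r = λ(v − 1)/(k − 1) = 8·(46 − 1)/(9 − 1) = 8·45/8 = 360/8 = 45.
Step 2: b = vr/k = 46·45/9 = 2070/9 = 230.
Check integrality: r = 45 ∈ Z ✓, b = 230 ∈ Z ✓.
(These identities are necessary conditions: they determine r and b for any design with these parameters, but do not by themselves prove that one exists.)

r = 45, b = 230.


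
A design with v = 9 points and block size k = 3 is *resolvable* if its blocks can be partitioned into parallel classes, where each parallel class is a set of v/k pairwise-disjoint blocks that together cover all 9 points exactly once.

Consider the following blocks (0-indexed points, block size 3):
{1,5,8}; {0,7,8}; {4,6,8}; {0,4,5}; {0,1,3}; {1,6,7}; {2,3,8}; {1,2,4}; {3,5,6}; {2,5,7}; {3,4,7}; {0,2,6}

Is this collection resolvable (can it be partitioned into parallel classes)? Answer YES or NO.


v = 9, block size k = 3, number of blocks = 12.
For resolvability, blocks must partition into parallel classes of size v/k = 3.
Total blocks must therefore be a multiple of 3: 12 = 3·4 + 0 ⇒ divisible ✓.
Greedy packing gives 4 candidate class(es). Each should be a full parallel class (size 3, covers all 9 points).
  Class 1 (3 blocks): {1,5,8}; {3,4,7}; {0,2,6}. Points covered: [0, 1, 2, 3, 4, 5, 6, 7, 8].
  Class 2 (3 blocks): {0,7,8}; {1,2,4}; {3,5,6}. Points covered: [0, 1, 2, 3, 4, 5, 6, 7, 8].
  Class 3 (3 blocks): {4,6,8}; {0,1,3}; {2,5,7}. Points covered: [0, 1, 2, 3, 4, 5, 6, 7, 8].
  Class 4 (3 blocks): {0,4,5}; {1,6,7}; {2,3,8}. Points covered: [0, 1, 2, 3, 4, 5, 6, 7, 8].
All classes full (size 3)? YES. All classes cover every point? YES.
Resolvable? YES.

YES


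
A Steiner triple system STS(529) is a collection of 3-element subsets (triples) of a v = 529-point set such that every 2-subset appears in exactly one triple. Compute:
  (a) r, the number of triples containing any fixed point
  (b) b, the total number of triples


An STS(v) is a 2-(v, 3, 1) BIBD: block size k = 3, λ = 1.
Replication: r(k − 1) = λ(v − 1) ⇒ r·2 = 529 − 1 = 528 ⇒ r = 264.
Block count: bk = vr ⇒ b·3 = 529·264 = 139656 ⇒ b = 46552.

r = 264, b = 46552.


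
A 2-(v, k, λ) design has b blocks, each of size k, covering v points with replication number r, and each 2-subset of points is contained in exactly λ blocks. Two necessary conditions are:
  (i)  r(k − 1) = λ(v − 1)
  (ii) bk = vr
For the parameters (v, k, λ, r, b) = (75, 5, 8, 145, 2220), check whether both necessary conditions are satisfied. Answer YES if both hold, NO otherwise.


Condition (i): r(k − 1) = 145·4 = 580; λ(v − 1) = 8·74 = 592. Match? NO.
Condition (ii): bk = 2220·5 = 11100; vr = 75·145 = 10875. Match? NO.
Both conditions hold? NO.

NO


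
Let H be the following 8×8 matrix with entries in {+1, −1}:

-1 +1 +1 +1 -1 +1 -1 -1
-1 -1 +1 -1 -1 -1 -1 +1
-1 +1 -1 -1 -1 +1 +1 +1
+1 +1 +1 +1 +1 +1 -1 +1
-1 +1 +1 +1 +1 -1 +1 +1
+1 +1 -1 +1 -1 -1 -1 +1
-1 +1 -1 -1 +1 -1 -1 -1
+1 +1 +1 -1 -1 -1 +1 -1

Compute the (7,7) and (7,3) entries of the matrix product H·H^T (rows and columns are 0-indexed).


Row 3 of H: [1, 1, 1, 1, 1, 1, -1, 1].
Row 7 of H: [1, 1, 1, -1, -1, -1, 1, -1].
(H·H^T)[7][7] = Σ_j H[7][j]·H[7][j] = (1)² + (1)² + (1)² + (-1)² + (-1)² + (-1)² + (1)² + (-1)² = 1 + 1 + 1 + 1 + 1 + 1 + 1 + 1 = 8.
(H·H^T)[7][3] = Σ_j H[7][j]·H[3][j] = (1)·(1) + (1)·(1) + (1)·(1) + (-1)·(1) + (-1)·(1) + (-1)·(1) + (1)·(-1) + (-1)·(1) = 1 + 1 + 1 + -1 + -1 + -1 + -1 + -1 = -2.
Rows 7 and 3 are not orthogonal (dot product = -2 ≠ 0), so H is not a Hadamard matrix.

(7,7) entry = 8; (7,3) entry = -2.


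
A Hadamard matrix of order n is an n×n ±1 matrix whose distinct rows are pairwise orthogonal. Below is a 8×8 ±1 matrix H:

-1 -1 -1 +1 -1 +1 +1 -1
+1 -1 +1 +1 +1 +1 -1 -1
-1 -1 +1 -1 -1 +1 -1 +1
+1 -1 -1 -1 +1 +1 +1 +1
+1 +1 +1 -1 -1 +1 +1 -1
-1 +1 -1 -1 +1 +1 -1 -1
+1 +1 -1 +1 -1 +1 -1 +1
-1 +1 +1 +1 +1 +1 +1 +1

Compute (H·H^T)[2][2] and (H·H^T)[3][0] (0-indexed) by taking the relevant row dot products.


Row 0 of H: [-1, -1, -1, 1, -1, 1, 1, -1].
Row 2 of H: [-1, -1, 1, -1, -1, 1, -1, 1].
Row 3 of H: [1, -1, -1, -1, 1, 1, 1, 1].
(H·H^T)[2][2] = Σ_j H[2][j]·H[2][j] = (-1)² + (-1)² + (1)² + (-1)² + (-1)² + (1)² + (-1)² + (1)² = 1 + 1 + 1 + 1 + 1 + 1 + 1 + 1 = 8.
(H·H^T)[3][0] = Σ_j H[3][j]·H[0][j] = (1)·(-1) + (-1)·(-1) + (-1)·(-1) + (-1)·(1) + (1)·(-1) + (1)·(1) + (1)·(1) + (1)·(-1) = -1 + 1 + 1 + -1 + -1 + 1 + 1 + -1 = 0.
So rows 3 and 0 are orthogonal; the diagonal entry equals n = 8.

(2,2) entry = 8; (3,0) entry = 0.


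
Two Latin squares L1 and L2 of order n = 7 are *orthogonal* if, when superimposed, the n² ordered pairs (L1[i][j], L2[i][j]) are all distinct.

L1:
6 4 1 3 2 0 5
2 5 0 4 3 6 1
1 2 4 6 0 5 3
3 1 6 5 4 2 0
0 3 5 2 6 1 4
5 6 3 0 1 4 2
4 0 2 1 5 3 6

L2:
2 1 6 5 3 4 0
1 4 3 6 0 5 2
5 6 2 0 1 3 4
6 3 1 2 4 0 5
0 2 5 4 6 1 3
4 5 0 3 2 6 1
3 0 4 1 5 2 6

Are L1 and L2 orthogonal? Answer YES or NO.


Form the n² = 49 superimposed pairs (L1[i][j], L2[i][j]), row by row (rows and columns indexed from 0):
row 0: (6,2) (4,1) (1,6) (3,5) (2,3) (0,4) (5,0)
row 1: (2,1) (5,4) (0,3) (4,6) (3,0) (6,5) (1,2)
row 2: (1,5) (2,6) (4,2) (6,0) (0,1) (5,3) (3,4)
row 3: (3,6) (1,3) (6,1) (5,2) (4,4) (2,0) (0,5)
row 4: (0,0) (3,2) (5,5) (2,4) (6,6) (1,1) (4,3)
row 5: (5,4) (6,5) (3,0) (0,3) (1,2) (4,6) (2,1)
row 6: (4,3) (0,0) (2,4) (1,1) (5,5) (3,2) (6,6)
Orthogonality requires all 49 pairs distinct.
But the pair (5,4) repeats: cell (1,1) has L1 = 5, L2 = 4, and cell (5,0) has L1 = 5, L2 = 4.
A repeated pair means some other pair never occurs (only 35 distinct pairs out of 49), so the squares are not orthogonal.
Conclusion: NO.

NO


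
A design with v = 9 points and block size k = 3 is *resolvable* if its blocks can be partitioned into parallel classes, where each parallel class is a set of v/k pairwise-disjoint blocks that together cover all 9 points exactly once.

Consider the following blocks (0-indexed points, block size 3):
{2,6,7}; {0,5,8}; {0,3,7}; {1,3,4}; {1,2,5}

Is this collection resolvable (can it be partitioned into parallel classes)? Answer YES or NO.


v = 9, block size k = 3, number of blocks = 5.
For resolvability, blocks must partition into parallel classes of size v/k = 3.
Total blocks must therefore be a multiple of 3: 5 = 3·1 + 2 ⇒ not divisible ✗.
Resolvable? NO.

NO


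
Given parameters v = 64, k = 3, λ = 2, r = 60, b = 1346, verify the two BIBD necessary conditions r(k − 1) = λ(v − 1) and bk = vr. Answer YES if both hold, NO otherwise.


Condition (i): r(k − 1) = 60·2 = 120; λ(v − 1) = 2·63 = 126. Match? NO.
Condition (ii): bk = 1346·3 = 4038; vr = 64·60 = 3840. Match? NO.
Both conditions hold? NO.

NO


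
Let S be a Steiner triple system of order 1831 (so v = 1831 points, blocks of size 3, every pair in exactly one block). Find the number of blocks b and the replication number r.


An STS(v) is a 2-(v, 3, 1) BIBD: block size k = 3, λ = 1.
Replication: r(k − 1) = λ(v − 1) ⇒ r·2 = 1831 − 1 = 1830 ⇒ r = 915.
Block count: bk = vr ⇒ b·3 = 1831·915 = 1675365 ⇒ b = 558455.
(Check via b = v(v − 1)/6 = 1831·1830/6 = 3350730/6 = 558455.)

r = 915, b = 558455.


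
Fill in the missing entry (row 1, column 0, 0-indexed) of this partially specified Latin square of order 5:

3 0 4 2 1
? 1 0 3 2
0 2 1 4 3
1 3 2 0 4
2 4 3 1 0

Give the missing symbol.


Row 1 contains symbols [0, 1, 2, 3] — missing [4].
Column 0 contains symbols [0, 1, 2, 3] — missing [4].
The missing symbol must appear in both missing sets; intersection = [4].
Therefore the hidden value is 4.

Missing value = 4.


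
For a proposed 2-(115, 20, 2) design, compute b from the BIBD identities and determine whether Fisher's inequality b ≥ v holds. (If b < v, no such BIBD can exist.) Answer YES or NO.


b = λv(v − 1)/(k(k − 1)) = 2·115·114/(20·19) = 26220/380 = 69.
Compare with v = 115: b < v, so Fisher's inequality fails.

NO


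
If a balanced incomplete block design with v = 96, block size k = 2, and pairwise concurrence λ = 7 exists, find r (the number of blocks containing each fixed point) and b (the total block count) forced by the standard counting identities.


Any 2-(v, k, λ) BIBD satisfies two necessary conditions:
  (i)  Each point sits in r blocks, and counting incidences through any fixed point gives r(k − 1) = λ(v − 1), so r = λ(v − 1)/(k − 1).
  (ii) Total incidences bk = vr, so b = vr/k.
Step 1: r = λ(v − 1)/(k − 1) = 7·(96 − 1)/(2 − 1) = 7·95/1 = 665/1 = 665.
Step 2: b = vr/k = 96·665/2 = 63840/2 = 31920.
Check integrality: r = 665 ∈ Z ✓, b = 31920 ∈ Z ✓.
(These identities are necessary conditions: they determine r and b for any design with these parameters, but do not by themselves prove that one exists.)

r = 665, b = 31920.


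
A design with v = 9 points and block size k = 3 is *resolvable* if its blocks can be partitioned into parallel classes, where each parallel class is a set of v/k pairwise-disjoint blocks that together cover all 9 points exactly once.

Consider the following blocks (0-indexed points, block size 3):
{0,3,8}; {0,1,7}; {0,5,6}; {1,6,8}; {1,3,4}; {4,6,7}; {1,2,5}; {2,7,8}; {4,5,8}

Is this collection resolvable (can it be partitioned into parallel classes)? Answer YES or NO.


v = 9, block size k = 3, number of blocks = 9.
For resolvability, blocks must partition into parallel classes of size v/k = 3.
Total blocks must therefore be a multiple of 3: 9 = 3·3 + 0 ⇒ divisible ✓.
Consider block {0,1,7}. The only other block(s) in the collection disjoint from it are {4,5,8} — just 1 block(s). Any parallel class containing {0,1,7} would need 2 other blocks each disjoint from it, so no parallel class of size 3 can contain {0,1,7}.
Since every block must belong to some parallel class in a resolution, the collection cannot be partitioned into parallel classes.
Resolvable? NO.

NO


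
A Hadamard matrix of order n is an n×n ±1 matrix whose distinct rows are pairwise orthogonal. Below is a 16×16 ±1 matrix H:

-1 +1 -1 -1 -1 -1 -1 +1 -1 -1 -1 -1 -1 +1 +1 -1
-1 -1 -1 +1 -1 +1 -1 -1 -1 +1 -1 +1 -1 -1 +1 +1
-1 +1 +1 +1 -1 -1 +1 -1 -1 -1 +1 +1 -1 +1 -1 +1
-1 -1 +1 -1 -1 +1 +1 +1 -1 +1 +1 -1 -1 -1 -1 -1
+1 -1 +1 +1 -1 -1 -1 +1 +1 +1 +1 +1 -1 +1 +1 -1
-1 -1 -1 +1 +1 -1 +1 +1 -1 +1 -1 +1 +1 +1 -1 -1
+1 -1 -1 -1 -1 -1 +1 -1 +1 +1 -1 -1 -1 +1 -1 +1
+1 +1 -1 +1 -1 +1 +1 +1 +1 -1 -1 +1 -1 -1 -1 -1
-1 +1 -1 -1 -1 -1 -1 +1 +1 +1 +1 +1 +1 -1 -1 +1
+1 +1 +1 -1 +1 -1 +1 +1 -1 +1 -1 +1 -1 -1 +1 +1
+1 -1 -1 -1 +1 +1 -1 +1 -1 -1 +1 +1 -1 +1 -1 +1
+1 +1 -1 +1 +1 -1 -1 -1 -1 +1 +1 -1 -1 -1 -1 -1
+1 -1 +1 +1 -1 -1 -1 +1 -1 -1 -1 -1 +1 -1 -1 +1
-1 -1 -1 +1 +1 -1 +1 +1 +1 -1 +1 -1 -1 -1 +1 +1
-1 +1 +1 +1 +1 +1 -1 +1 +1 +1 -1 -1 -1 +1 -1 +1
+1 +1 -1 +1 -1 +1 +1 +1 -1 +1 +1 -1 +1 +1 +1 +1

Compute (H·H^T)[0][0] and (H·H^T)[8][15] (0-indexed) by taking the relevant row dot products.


Row 0 of H: [-1, 1, -1, -1, -1, -1, -1, 1, -1, -1, -1, -1, -1, 1, 1, -1].
Row 8 of H: [-1, 1, -1, -1, -1, -1, -1, 1, 1, 1, 1, 1, 1, -1, -1, 1].
Row 15 of H: [1, 1, -1, 1, -1, 1, 1, 1, -1, 1, 1, -1, 1, 1, 1, 1].
(H·H^T)[0][0] = Σ_j H[0][j]·H[0][j] = (-1)² + (1)² + (-1)² + (-1)² + (-1)² + (-1)² + (-1)² + (1)² + (-1)² + (-1)² + (-1)² + (-1)² + (-1)² + (1)² + (1)² + (-1)² = 1 + 1 + 1 + 1 + 1 + 1 + 1 + 1 + 1 + 1 + 1 + 1 + 1 + 1 + 1 + 1 = 16.
(H·H^T)[8][15] = Σ_j H[8][j]·H[15][j] = (-1)·(1) + (1)·(1) + (-1)·(-1) + (-1)·(1) + (-1)·(-1) + (-1)·(1) + (-1)·(1) + (1)·(1) + (1)·(-1) + (1)·(1) + (1)·(1) + (1)·(-1) + (1)·(1) + (-1)·(1) + (-1)·(1) + (1)·(1) = -1 + 1 + 1 + -1 + 1 + -1 + -1 + 1 + -1 + 1 + 1 + -1 + 1 + -1 + -1 + 1 = 0.
So rows 8 and 15 are orthogonal; the diagonal entry equals n = 16.

(0,0) entry = 16; (8,15) entry = 0.


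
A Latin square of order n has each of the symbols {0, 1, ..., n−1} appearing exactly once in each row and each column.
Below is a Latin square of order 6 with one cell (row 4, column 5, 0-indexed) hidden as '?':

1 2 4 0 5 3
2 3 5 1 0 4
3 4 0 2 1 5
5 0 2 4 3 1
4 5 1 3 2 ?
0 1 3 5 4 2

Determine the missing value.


Row 4 contains symbols [1, 2, 3, 4, 5] — missing [0].
Column 5 contains symbols [1, 2, 3, 4, 5] — missing [0].
The missing symbol must appear in both missing sets; intersection = [0].
Therefore the hidden value is 0.

Missing value = 0.


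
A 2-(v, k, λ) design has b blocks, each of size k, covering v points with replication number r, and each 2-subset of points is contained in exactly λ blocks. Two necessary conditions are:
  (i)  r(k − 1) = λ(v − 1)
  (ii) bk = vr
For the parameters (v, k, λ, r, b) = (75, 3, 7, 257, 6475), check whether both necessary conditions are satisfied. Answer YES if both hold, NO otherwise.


Condition (i): r(k − 1) = 257·2 = 514; λ(v − 1) = 7·74 = 518. Match? NO.
Condition (ii): bk = 6475·3 = 19425; vr = 75·257 = 19275. Match? NO.
Both conditions hold? NO.

NO


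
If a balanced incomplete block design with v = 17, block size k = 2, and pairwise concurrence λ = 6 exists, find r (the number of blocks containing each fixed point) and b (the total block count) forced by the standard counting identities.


Any 2-(v, k, λ) BIBD satisfies two necessary conditions:
  (i)  Each point sits in r blocks, and counting incidences through any fixed point gives r(k − 1) = λ(v − 1), so r = λ(v − 1)/(k − 1).
  (ii) Total incidences bk = vr, so b = vr/k.
Step 1: r = λ(v − 1)/(k − 1) = 6·(17 − 1)/(2 − 1) = 6·16/1 = 96/1 = 96.
Step 2: b = vr/k = 17·96/2 = 1632/2 = 816.
Check integrality: r = 96 ∈ Z ✓, b = 816 ∈ Z ✓.
(These identities are necessary conditions: they determine r and b for any design with these parameters, but do not by themselves prove that one exists.)

r = 96, b = 816.


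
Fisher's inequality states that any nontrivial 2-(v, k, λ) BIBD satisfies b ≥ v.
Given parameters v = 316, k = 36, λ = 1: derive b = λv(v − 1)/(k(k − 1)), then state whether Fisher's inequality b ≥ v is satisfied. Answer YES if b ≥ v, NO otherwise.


r = λ(v − 1)/(k − 1) = 1·315/35 = 9.
b = vr/k = 316·9/36 = 79.
Fisher's inequality: b ≥ v ⇔ 79 ≥ 316? NO.

NO


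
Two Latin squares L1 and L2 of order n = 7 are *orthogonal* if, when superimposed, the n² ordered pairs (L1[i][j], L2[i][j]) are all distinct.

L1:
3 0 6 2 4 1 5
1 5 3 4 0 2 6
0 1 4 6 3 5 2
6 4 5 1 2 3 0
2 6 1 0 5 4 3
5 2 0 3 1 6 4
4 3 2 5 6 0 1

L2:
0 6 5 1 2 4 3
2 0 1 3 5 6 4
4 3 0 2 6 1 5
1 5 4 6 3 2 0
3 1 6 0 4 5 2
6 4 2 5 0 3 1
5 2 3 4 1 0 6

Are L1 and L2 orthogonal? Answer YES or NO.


Form the n² = 49 superimposed pairs (L1[i][j], L2[i][j]), row by row (rows and columns indexed from 0):
row 0: (3,0) (0,6) (6,5) (2,1) (4,2) (1,4) (5,3)
row 1: (1,2) (5,0) (3,1) (4,3) (0,5) (2,6) (6,4)
row 2: (0,4) (1,3) (4,0) (6,2) (3,6) (5,1) (2,5)
row 3: (6,1) (4,5) (5,4) (1,6) (2,3) (3,2) (0,0)
row 4: (2,3) (6,1) (1,6) (0,0) (5,4) (4,5) (3,2)
row 5: (5,6) (2,4) (0,2) (3,5) (1,0) (6,3) (4,1)
row 6: (4,5) (3,2) (2,3) (5,4) (6,1) (0,0) (1,6)
Orthogonality requires all 49 pairs distinct.
But the pair (2,3) repeats: cell (3,4) has L1 = 2, L2 = 3, and cell (4,0) has L1 = 2, L2 = 3.
A repeated pair means some other pair never occurs (only 35 distinct pairs out of 49), so the squares are not orthogonal.
Conclusion: NO.

NO


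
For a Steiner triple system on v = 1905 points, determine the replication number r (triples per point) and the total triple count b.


An STS(v) is a 2-(v, 3, 1) BIBD: block size k = 3, λ = 1.
Replication: r(k − 1) = λ(v − 1) ⇒ r·2 = 1905 − 1 = 1904 ⇒ r = 952.
Block count: bk = vr ⇒ b·3 = 1905·952 = 1813560 ⇒ b = 604520.

r = 952, b = 604520.


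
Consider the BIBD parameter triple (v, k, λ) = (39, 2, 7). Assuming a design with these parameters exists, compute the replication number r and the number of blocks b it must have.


Any 2-(v, k, λ) BIBD satisfies two necessary conditions:
  (i)  Each point sits in r blocks, and counting incidences through any fixed point gives r(k − 1) = λ(v − 1), so r = λ(v − 1)/(k − 1).
  (ii) Total incidences bk = vr, so b = vr/k.
Step 1: r = λ(v − 1)/(k − 1) = 7·(39 − 1)/(2 − 1) = 7·38/1 = 266/1 = 266.
Step 2: b = vr/k = 39·266/2 = 10374/2 = 5187.
Check integrality: r = 266 ∈ Z ✓, b = 5187 ∈ Z ✓.
(These identities are necessary conditions: they determine r and b for any design with these parameters, but do not by themselves prove that one exists.)

r = 266, b = 5187.


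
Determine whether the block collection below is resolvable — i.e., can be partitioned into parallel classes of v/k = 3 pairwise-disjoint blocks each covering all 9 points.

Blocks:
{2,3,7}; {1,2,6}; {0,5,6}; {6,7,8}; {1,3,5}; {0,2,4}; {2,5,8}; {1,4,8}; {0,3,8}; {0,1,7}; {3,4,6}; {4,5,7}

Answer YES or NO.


v = 9, block size k = 3, number of blocks = 12.
For resolvability, blocks must partition into parallel classes of size v/k = 3.
Total blocks must therefore be a multiple of 3: 12 = 3·4 + 0 ⇒ divisible ✓.
Greedy packing gives 4 candidate class(es). Each should be a full parallel class (size 3, covers all 9 points).
  Class 1 (3 blocks): {2,3,7}; {0,5,6}; {1,4,8}. Points covered: [0, 1, 2, 3, 4, 5, 6, 7, 8].
  Class 2 (3 blocks): {1,2,6}; {0,3,8}; {4,5,7}. Points covered: [0, 1, 2, 3, 4, 5, 6, 7, 8].
  Class 3 (3 blocks): {6,7,8}; {1,3,5}; {0,2,4}. Points covered: [0, 1, 2, 3, 4, 5, 6, 7, 8].
  Class 4 (3 blocks): {2,5,8}; {0,1,7}; {3,4,6}. Points covered: [0, 1, 2, 3, 4, 5, 6, 7, 8].
All classes full (size 3)? YES. All classes cover every point? YES.
Resolvable? YES.

YES


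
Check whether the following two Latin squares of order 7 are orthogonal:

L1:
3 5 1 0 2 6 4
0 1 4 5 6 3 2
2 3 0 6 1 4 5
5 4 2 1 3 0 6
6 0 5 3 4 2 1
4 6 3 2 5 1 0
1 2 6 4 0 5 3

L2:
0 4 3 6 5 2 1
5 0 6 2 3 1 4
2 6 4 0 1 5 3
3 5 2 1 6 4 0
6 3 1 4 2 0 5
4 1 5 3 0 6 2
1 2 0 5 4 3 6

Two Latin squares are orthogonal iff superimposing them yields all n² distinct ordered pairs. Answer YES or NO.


Form the n² = 49 superimposed pairs (L1[i][j], L2[i][j]), row by row (rows and columns indexed from 0):
row 0: (3,0) (5,4) (1,3) (0,6) (2,5) (6,2) (4,1)
row 1: (0,5) (1,0) (4,6) (5,2) (6,3) (3,1) (2,4)
row 2: (2,2) (3,6) (0,4) (6,0) (1,1) (4,5) (5,3)
row 3: (5,3) (4,5) (2,2) (1,1) (3,6) (0,4) (6,0)
row 4: (6,6) (0,3) (5,1) (3,4) (4,2) (2,0) (1,5)
row 5: (4,4) (6,1) (3,5) (2,3) (5,0) (1,6) (0,2)
row 6: (1,1) (2,2) (6,0) (4,5) (0,4) (5,3) (3,6)
Orthogonality requires all 49 pairs distinct.
But the pair (5,3) repeats: cell (2,6) has L1 = 5, L2 = 3, and cell (3,0) has L1 = 5, L2 = 3.
A repeated pair means some other pair never occurs (only 35 distinct pairs out of 49), so the squares are not orthogonal.
Conclusion: NO.

NO


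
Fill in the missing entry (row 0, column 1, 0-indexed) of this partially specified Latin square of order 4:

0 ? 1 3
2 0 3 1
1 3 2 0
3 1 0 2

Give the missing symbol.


Row 0 contains symbols [0, 1, 3] — missing [2].
Column 1 contains symbols [0, 1, 3] — missing [2].
The missing symbol must appear in both missing sets; intersection = [2].
Therefore the hidden value is 2.

Missing value = 2.


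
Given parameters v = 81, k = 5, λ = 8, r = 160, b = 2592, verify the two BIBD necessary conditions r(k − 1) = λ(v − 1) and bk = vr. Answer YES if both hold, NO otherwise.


Condition (i): r(k − 1) = 160·4 = 640; λ(v − 1) = 8·80 = 640. Match? YES.
Condition (ii): bk = 2592·5 = 12960; vr = 81·160 = 12960. Match? YES.
Both conditions hold? YES.

YES


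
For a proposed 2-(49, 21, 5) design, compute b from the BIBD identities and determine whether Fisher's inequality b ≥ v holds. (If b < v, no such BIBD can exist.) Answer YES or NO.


r = λ(v − 1)/(k − 1) = 5·48/20 = 12.
b = vr/k = 49·12/21 = 28.
Fisher's inequality: b ≥ v ⇔ 28 ≥ 49? NO.

NO


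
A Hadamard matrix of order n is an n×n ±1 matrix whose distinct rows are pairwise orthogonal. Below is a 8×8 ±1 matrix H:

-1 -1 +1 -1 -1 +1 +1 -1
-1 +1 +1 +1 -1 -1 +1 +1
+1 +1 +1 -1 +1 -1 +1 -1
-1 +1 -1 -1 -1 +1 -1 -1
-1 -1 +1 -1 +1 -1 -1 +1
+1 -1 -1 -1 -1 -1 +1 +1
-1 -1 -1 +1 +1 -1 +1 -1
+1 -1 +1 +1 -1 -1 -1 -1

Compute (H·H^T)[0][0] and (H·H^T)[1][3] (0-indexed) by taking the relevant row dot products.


Row 0 of H: [-1, -1, 1, -1, -1, 1, 1, -1].
Row 1 of H: [-1, 1, 1, 1, -1, -1, 1, 1].
Row 3 of H: [-1, 1, -1, -1, -1, 1, -1, -1].
(H·H^T)[0][0] = Σ_j H[0][j]·H[0][j] = (-1)² + (-1)² + (1)² + (-1)² + (-1)² + (1)² + (1)² + (-1)² = 1 + 1 + 1 + 1 + 1 + 1 + 1 + 1 = 8.
(H·H^T)[1][3] = Σ_j H[1][j]·H[3][j] = (-1)·(-1) + (1)·(1) + (1)·(-1) + (1)·(-1) + (-1)·(-1) + (-1)·(1) + (1)·(-1) + (1)·(-1) = 1 + 1 + -1 + -1 + 1 + -1 + -1 + -1 = -2.
Rows 1 and 3 are not orthogonal (dot product = -2 ≠ 0), so H is not a Hadamard matrix.

(0,0) entry = 8; (1,3) entry = -2.


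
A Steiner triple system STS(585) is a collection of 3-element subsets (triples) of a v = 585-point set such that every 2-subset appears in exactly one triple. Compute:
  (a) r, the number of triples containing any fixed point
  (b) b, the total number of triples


An STS(v) is a 2-(v, 3, 1) BIBD: block size k = 3, λ = 1.
Replication: r(k − 1) = λ(v − 1) ⇒ r·2 = 585 − 1 = 584 ⇒ r = 292.
Block count: bk = vr ⇒ b·3 = 585·292 = 170820 ⇒ b = 56940.

r = 292, b = 56940.


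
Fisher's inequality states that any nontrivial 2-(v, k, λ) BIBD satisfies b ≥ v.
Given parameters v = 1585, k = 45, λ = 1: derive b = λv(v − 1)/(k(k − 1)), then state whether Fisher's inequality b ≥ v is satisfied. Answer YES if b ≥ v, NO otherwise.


b = λv(v − 1)/(k(k − 1)) = 1·1585·1584/(45·44) = 2510640/1980 = 1268.
Compare with v = 1585: b < v, so Fisher's inequality fails.

NO


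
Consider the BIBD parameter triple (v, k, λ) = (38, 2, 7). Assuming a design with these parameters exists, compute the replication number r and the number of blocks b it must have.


Any 2-(v, k, λ) BIBD satisfies two necessary conditions:
  (i)  Each point sits in r blocks, and counting incidences through any fixed point gives r(k − 1) = λ(v − 1), so r = λ(v − 1)/(k − 1).
  (ii) Total incidences bk = vr, so b = vr/k.
Step 1: r = λ(v − 1)/(k − 1) = 7·(38 − 1)/(2 − 1) = 7·37/1 = 259/1 = 259.
Step 2: b = vr/k = 38·259/2 = 9842/2 = 4921.
Check integrality: r = 259 ∈ Z ✓, b = 4921 ∈ Z ✓.
(These identities are necessary conditions: they determine r and b for any design with these parameters, but do not by themselves prove that one exists.)

r = 259, b = 4921.


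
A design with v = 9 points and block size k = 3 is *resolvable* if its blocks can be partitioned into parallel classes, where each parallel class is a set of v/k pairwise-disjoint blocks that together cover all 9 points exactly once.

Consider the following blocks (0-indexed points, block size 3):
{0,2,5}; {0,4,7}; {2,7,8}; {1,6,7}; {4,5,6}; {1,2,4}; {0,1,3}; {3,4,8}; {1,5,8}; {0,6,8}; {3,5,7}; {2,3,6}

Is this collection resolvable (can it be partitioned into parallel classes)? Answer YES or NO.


v = 9, block size k = 3, number of blocks = 12.
For resolvability, blocks must partition into parallel classes of size v/k = 3.
Total blocks must therefore be a multiple of 3: 12 = 3·4 + 0 ⇒ divisible ✓.
Greedy packing gives 4 candidate class(es). Each should be a full parallel class (size 3, covers all 9 points).
  Class 1 (3 blocks): {0,2,5}; {1,6,7}; {3,4,8}. Points covered: [0, 1, 2, 3, 4, 5, 6, 7, 8].
  Class 2 (3 blocks): {0,4,7}; {1,5,8}; {2,3,6}. Points covered: [0, 1, 2, 3, 4, 5, 6, 7, 8].
  Class 3 (3 blocks): {2,7,8}; {4,5,6}; {0,1,3}. Points covered: [0, 1, 2, 3, 4, 5, 6, 7, 8].
  Class 4 (3 blocks): {1,2,4}; {0,6,8}; {3,5,7}. Points covered: [0, 1, 2, 3, 4, 5, 6, 7, 8].
All classes full (size 3)? YES. All classes cover every point? YES.
Resolvable? YES.

YES


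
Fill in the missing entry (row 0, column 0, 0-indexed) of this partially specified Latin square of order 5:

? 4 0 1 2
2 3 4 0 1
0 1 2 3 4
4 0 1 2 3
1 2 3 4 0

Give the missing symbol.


Row 0 contains symbols [0, 1, 2, 4] — missing [3].
Column 0 contains symbols [0, 1, 2, 4] — missing [3].
The missing symbol must appear in both missing sets; intersection = [3].
Therefore the hidden value is 3.

Missing value = 3.


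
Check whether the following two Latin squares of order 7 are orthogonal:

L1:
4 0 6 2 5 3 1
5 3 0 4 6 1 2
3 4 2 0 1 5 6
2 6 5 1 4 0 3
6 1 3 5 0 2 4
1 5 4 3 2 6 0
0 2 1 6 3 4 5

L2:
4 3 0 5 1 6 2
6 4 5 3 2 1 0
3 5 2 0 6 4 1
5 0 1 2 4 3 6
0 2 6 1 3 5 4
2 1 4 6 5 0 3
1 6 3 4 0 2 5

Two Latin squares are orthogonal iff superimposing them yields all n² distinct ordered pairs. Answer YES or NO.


Form the n² = 49 superimposed pairs (L1[i][j], L2[i][j]), row by row (rows and columns indexed from 0):
row 0: (4,4) (0,3) (6,0) (2,5) (5,1) (3,6) (1,2)
row 1: (5,6) (3,4) (0,5) (4,3) (6,2) (1,1) (2,0)
row 2: (3,3) (4,5) (2,2) (0,0) (1,6) (5,4) (6,1)
row 3: (2,5) (6,0) (5,1) (1,2) (4,4) (0,3) (3,6)
row 4: (6,0) (1,2) (3,6) (5,1) (0,3) (2,5) (4,4)
row 5: (1,2) (5,1) (4,4) (3,6) (2,5) (6,0) (0,3)
row 6: (0,1) (2,6) (1,3) (6,4) (3,0) (4,2) (5,5)
Orthogonality requires all 49 pairs distinct.
But the pair (2,5) repeats: cell (0,3) has L1 = 2, L2 = 5, and cell (3,0) has L1 = 2, L2 = 5.
A repeated pair means some other pair never occurs (only 28 distinct pairs out of 49), so the squares are not orthogonal.
Conclusion: NO.

NO


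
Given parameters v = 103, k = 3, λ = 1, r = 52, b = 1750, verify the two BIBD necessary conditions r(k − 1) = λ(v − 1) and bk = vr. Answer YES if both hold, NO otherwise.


Condition (i): r(k − 1) = 52·2 = 104; λ(v − 1) = 1·102 = 102. Match? NO.
Condition (ii): bk = 1750·3 = 5250; vr = 103·52 = 5356. Match? NO.
Both conditions hold? NO.

NO


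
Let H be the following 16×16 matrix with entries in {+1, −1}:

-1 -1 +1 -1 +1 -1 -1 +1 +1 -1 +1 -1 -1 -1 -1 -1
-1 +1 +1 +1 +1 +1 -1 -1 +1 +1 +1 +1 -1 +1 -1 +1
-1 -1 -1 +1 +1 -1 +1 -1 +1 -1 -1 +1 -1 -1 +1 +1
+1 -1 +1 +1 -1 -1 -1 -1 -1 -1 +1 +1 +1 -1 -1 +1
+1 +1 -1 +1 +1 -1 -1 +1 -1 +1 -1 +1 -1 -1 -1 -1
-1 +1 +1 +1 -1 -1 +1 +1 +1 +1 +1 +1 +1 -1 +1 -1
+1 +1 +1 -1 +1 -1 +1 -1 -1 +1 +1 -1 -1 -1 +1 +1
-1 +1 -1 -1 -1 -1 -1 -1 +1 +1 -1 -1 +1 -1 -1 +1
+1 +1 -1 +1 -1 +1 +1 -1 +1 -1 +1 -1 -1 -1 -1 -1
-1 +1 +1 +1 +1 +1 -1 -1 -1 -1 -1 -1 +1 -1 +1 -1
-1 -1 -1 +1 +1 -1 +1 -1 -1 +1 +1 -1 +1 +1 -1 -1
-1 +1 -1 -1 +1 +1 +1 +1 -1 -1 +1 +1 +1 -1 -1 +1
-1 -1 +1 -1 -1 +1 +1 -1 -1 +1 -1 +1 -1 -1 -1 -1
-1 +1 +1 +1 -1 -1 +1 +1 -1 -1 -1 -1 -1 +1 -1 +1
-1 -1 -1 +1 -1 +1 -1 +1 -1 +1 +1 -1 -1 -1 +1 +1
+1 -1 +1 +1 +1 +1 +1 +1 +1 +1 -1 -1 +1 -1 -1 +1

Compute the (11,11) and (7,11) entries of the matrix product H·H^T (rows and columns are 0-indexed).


Row 7 of H: [-1, 1, -1, -1, -1, -1, -1, -1, 1, 1, -1, -1, 1, -1, -1, 1].
Row 11 of H: [-1, 1, -1, -1, 1, 1, 1, 1, -1, -1, 1, 1, 1, -1, -1, 1].
(H·H^T)[11][11] = Σ_j H[11][j]·H[11][j] = (-1)² + (1)² + (-1)² + (-1)² + (1)² + (1)² + (1)² + (1)² + (-1)² + (-1)² + (1)² + (1)² + (1)² + (-1)² + (-1)² + (1)² = 1 + 1 + 1 + 1 + 1 + 1 + 1 + 1 + 1 + 1 + 1 + 1 + 1 + 1 + 1 + 1 = 16.
(H·H^T)[7][11] = Σ_j H[7][j]·H[11][j] = (-1)·(-1) + (1)·(1) + (-1)·(-1) + (-1)·(-1) + (-1)·(1) + (-1)·(1) + (-1)·(1) + (-1)·(1) + (1)·(-1) + (1)·(-1) + (-1)·(1) + (-1)·(1) + (1)·(1) + (-1)·(-1) + (-1)·(-1) + (1)·(1) = 1 + 1 + 1 + 1 + -1 + -1 + -1 + -1 + -1 + -1 + -1 + -1 + 1 + 1 + 1 + 1 = 0.
So rows 7 and 11 are orthogonal; the diagonal entry equals n = 16.

(11,11) entry = 16; (7,11) entry = 0.


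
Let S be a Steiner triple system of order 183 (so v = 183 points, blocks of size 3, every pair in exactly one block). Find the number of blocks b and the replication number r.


An STS(v) is a 2-(v, 3, 1) BIBD: block size k = 3, λ = 1.
Replication: r(k − 1) = λ(v − 1) ⇒ r·2 = 183 − 1 = 182 ⇒ r = 91.
Block count: bk = vr ⇒ b·3 = 183·91 = 16653 ⇒ b = 5551.
(Check via b = v(v − 1)/6 = 183·182/6 = 33306/6 = 5551.)

r = 91, b = 5551.


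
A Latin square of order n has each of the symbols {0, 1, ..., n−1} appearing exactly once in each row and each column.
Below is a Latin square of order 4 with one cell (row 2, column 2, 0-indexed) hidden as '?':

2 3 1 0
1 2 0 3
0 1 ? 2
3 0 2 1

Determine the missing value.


Row 2 contains symbols [0, 1, 2] — missing [3].
Column 2 contains symbols [0, 1, 2] — missing [3].
The missing symbol must appear in both missing sets; intersection = [3].
Therefore the hidden value is 3.

Missing value = 3.


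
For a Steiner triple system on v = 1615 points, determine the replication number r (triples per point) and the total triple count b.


An STS(v) is a 2-(v, 3, 1) BIBD: block size k = 3, λ = 1.
Replication: r(k − 1) = λ(v − 1) ⇒ r·2 = 1615 − 1 = 1614 ⇒ r = 807.
Block count: b = v(v − 1)/6 = 1615·1614/6 = 2606610/6 = 434435.
(Check via bk = vr: 434435·3 = 1303305 = 1615·807 = 1303305 ✓.)

r = 807, b = 434435.


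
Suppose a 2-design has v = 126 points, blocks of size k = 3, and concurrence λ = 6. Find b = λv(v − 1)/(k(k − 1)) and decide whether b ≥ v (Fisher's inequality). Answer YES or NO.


b = λv(v − 1)/(k(k − 1)) = 6·126·125/(3·2) = 94500/6 = 15750.
Compare with v = 126: b ≥ v, so Fisher's inequality holds.

YES


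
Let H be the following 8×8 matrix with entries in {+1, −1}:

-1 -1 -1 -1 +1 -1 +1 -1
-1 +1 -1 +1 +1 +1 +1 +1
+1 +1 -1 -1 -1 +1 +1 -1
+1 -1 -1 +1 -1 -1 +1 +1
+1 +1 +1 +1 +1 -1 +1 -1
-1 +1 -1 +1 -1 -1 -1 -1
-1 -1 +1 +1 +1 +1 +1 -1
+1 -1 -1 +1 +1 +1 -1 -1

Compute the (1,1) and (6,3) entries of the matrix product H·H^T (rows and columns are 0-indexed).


Row 1 of H: [-1, 1, -1, 1, 1, 1, 1, 1].
Row 3 of H: [1, -1, -1, 1, -1, -1, 1, 1].
Row 6 of H: [-1, -1, 1, 1, 1, 1, 1, -1].
(H·H^T)[1][1] = Σ_j H[1][j]·H[1][j] = (-1)² + (1)² + (-1)² + (1)² + (1)² + (1)² + (1)² + (1)² = 1 + 1 + 1 + 1 + 1 + 1 + 1 + 1 = 8.
(H·H^T)[6][3] = Σ_j H[6][j]·H[3][j] = (-1)·(1) + (-1)·(-1) + (1)·(-1) + (1)·(1) + (1)·(-1) + (1)·(-1) + (1)·(1) + (-1)·(1) = -1 + 1 + -1 + 1 + -1 + -1 + 1 + -1 = -2.
Rows 6 and 3 are not orthogonal (dot product = -2 ≠ 0), so H is not a Hadamard matrix.

(1,1) entry = 8; (6,3) entry = -2.


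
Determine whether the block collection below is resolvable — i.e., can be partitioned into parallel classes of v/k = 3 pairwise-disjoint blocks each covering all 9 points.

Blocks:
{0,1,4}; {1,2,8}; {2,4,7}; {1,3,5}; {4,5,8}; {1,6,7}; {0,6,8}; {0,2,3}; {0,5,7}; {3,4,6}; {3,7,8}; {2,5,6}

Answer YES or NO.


v = 9, block size k = 3, number of blocks = 12.
For resolvability, blocks must partition into parallel classes of size v/k = 3.
Total blocks must therefore be a multiple of 3: 12 = 3·4 + 0 ⇒ divisible ✓.
Greedy packing gives 4 candidate class(es). Each should be a full parallel class (size 3, covers all 9 points).
  Class 1 (3 blocks): {0,1,4}; {3,7,8}; {2,5,6}. Points covered: [0, 1, 2, 3, 4, 5, 6, 7, 8].
  Class 2 (3 blocks): {1,2,8}; {0,5,7}; {3,4,6}. Points covered: [0, 1, 2, 3, 4, 5, 6, 7, 8].
  Class 3 (3 blocks): {2,4,7}; {1,3,5}; {0,6,8}. Points covered: [0, 1, 2, 3, 4, 5, 6, 7, 8].
  Class 4 (3 blocks): {4,5,8}; {1,6,7}; {0,2,3}. Points covered: [0, 1, 2, 3, 4, 5, 6, 7, 8].
All classes full (size 3)? YES. All classes cover every point? YES.
Resolvable? YES.

YES


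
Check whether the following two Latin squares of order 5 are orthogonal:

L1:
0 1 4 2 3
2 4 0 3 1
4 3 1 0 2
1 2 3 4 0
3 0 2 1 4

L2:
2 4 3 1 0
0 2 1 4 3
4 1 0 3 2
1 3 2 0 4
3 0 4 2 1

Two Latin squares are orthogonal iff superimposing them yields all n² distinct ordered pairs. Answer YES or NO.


Form the n² = 25 superimposed pairs (L1[i][j], L2[i][j]), row by row (rows and columns indexed from 0):
row 0: (0,2) (1,4) (4,3) (2,1) (3,0)
row 1: (2,0) (4,2) (0,1) (3,4) (1,3)
row 2: (4,4) (3,1) (1,0) (0,3) (2,2)
row 3: (1,1) (2,3) (3,2) (4,0) (0,4)
row 4: (3,3) (0,0) (2,4) (1,2) (4,1)
Orthogonality requires all 25 pairs distinct.
Check by first coordinate: for each symbol s of L1, list the L2 entries in the n cells where L1 = s; they must all differ.
  L1 = 0: L2 entries (in reading order) 2, 1, 3, 4, 0 — all 5 distinct ✓
  L1 = 1: L2 entries (in reading order) 4, 3, 0, 1, 2 — all 5 distinct ✓
  L1 = 2: L2 entries (in reading order) 1, 0, 2, 3, 4 — all 5 distinct ✓
  L1 = 3: L2 entries (in reading order) 0, 4, 1, 2, 3 — all 5 distinct ✓
  L1 = 4: L2 entries (in reading order) 3, 2, 4, 0, 1 — all 5 distinct ✓
Every symbol of L1 meets every symbol of L2 exactly once, so all 25 pairs are distinct (25 of 25).
Conclusion: YES.

YES
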